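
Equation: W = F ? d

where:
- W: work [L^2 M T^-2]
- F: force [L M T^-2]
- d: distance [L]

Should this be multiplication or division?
multiplication (×): W = F × d

W [L^2 M T^-2]; F [L M T^-2]; d [L].
F × d → [L^2 M T^-2] ✓
F ÷ d → [M T^-2] ✗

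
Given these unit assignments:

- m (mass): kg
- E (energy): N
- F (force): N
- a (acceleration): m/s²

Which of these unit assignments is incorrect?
E

The variable E (energy) should have units J, not N.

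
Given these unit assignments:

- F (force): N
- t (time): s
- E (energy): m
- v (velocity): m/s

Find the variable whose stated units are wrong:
E

The variable E (energy) should have units J, not m.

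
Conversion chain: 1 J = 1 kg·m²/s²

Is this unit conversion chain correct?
The chain is correct (no errors).

Correct: Joule is defined as kg·m²/s²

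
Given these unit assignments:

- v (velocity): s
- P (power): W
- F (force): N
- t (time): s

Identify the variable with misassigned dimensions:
v

The variable v (velocity) should have units m/s, not s.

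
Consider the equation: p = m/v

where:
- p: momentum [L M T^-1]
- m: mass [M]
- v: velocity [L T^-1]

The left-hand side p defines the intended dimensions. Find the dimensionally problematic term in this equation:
The right-hand side term m/v

p has dimensions [L M T^-1], but m/v has dimensions [L^-1 M T], so the term m/v is dimensionally wrong for p.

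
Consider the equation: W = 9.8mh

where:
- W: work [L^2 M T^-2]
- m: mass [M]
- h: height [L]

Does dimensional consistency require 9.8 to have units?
Yes

W has dimensions [L^2 M T^-2], while mh alone has dimensions [L M]. For the equation to balance, the factor 9.8 must carry dimensions [L T^-2] — it is a dimensional constant (a numerical value of a physical quantity with its units suppressed), not a pure number.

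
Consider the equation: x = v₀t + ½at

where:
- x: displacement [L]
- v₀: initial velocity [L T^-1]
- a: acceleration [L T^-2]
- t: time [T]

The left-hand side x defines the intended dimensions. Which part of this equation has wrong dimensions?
The term ½at

Checking each RHS term against the LHS:
- v₀t: [L] — matches x [L] ✓
- ½at: [L T^-1] — does NOT match x [L] ✗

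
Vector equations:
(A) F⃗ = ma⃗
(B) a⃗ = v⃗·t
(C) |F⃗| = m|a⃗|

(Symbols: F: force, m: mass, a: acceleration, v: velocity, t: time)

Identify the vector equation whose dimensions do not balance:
(B) a⃗ = v⃗·t

(A) F⃗ = ma⃗: LHS [L M T^-2], RHS [L M T^-2] ✓ — Force and acceleration are vectors, mass is a scalar
(B) a⃗ = v⃗·t: LHS [L T^-2], RHS [L] ✗ — acceleration is velocity per time; should be v⃗/t
(C) |F⃗| = m|a⃗|: LHS [L M T^-2], RHS [L M T^-2] ✓ — magnitudes of vectors are scalars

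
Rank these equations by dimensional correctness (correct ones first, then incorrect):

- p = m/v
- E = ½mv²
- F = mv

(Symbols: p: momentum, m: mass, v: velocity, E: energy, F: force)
Dimensionally correct: E = ½mv²
Dimensionally incorrect: p = m/v, F = mv
Ordered (correct first, then incorrect): E = ½mv², p = m/v, F = mv

- p = m/v: LHS [L M T^-1], RHS [L^-1 M T] → incorrect ✗
- E = ½mv²: LHS [L^2 M T^-2], RHS [L^2 M T^-2] → correct ✓
- F = mv: LHS [L M T^-2], RHS [L M T^-1] → incorrect ✗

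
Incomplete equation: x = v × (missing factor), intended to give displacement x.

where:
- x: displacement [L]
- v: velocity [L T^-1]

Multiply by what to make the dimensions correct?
t (time), dimensions [T]

x has dimensions [L] and v has dimensions [L T^-1].
The missing factor must have dimensions [L] / [L T^-1] = [T], i.e. time (t).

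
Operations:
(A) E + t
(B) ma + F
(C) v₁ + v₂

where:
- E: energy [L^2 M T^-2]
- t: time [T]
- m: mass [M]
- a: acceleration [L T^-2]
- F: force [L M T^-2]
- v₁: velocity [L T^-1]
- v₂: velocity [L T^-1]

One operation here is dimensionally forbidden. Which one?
(A) E + t

(A) E + t: E [L^2 M T^-2] and t [T] — different dimensions cannot be added/subtracted ✗
(B) ma + F: ma [L M T^-2] and F [L M T^-2] — same dimensions ✓
(C) v₁ + v₂: v₁ [L T^-1] and v₂ [L T^-1] — same dimensions ✓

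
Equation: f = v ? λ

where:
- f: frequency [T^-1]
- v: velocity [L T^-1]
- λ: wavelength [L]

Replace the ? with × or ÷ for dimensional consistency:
division (÷): f = v ÷ λ

f [T^-1]; v [L T^-1]; λ [L].
v × λ → [L^2 T^-1] ✗
v ÷ λ → [T^-1] ✓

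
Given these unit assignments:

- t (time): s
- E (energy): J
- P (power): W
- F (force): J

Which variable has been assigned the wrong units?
F

The variable F (force) should have units N, not J.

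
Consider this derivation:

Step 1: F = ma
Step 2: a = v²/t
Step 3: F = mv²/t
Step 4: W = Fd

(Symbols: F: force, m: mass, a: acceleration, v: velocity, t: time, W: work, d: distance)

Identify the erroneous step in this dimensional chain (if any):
Step 2

Step 1: F = ma → LHS [L M T^-2], RHS [L M T^-2] ✓
Step 2: a = v²/t → LHS [L T^-2], RHS [L^2 T^-3] ✗

The first dimensional inconsistency appears in step 2: a = v²/t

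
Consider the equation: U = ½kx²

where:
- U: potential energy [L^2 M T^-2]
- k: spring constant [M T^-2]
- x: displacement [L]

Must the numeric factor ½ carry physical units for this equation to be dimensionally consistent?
No

U has dimensions [L^2 M T^-2] and kx² already has dimensions [L^2 M T^-2], so the equation balances without ½ contributing any dimensions. ½ is a pure (dimensionless) number; changing or removing it would not affect dimensional consistency.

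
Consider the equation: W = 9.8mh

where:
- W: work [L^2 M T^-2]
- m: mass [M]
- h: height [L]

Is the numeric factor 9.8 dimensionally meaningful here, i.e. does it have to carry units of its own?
Yes

W has dimensions [L^2 M T^-2], while mh alone has dimensions [L M]. For the equation to balance, the factor 9.8 must carry dimensions [L T^-2] — it is a dimensional constant (a numerical value of a physical quantity with its units suppressed), not a pure number.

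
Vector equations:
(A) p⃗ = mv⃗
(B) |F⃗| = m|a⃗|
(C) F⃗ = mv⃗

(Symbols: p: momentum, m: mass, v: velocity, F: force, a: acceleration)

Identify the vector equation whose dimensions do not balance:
(C) F⃗ = mv⃗

(A) p⃗ = mv⃗: LHS [L M T^-1], RHS [L M T^-1] ✓ — mass (scalar) times velocity (vector)
(B) |F⃗| = m|a⃗|: LHS [L M T^-2], RHS [L M T^-2] ✓ — magnitudes of vectors are scalars
(C) F⃗ = mv⃗: LHS [L M T^-2], RHS [L M T^-1] ✗ — mass times velocity is momentum, not force; should be ma⃗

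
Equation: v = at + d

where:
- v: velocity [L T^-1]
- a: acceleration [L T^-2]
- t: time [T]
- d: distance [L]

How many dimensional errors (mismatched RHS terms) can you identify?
1

LHS v: [L T^-1]
- at: [L T^-1] ✓
- d: [L] ✗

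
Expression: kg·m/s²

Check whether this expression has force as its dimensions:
Yes

The expression kg·m/s² has dimensions [L M T^-2], which is exactly force [L M T^-2].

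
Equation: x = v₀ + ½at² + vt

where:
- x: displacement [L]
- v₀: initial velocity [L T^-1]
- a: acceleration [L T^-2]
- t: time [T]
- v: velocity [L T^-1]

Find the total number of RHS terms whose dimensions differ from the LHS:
1

LHS x: [L]
- v₀: [L T^-1] ✗
- ½at²: [L] ✓
- vt: [L] ✓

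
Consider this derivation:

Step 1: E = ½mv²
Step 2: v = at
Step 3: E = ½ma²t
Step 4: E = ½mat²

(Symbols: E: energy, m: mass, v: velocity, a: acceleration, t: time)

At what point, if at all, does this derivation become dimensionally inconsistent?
Step 3

Step 1: E = ½mv² → LHS [L^2 M T^-2], RHS [L^2 M T^-2] ✓
Step 2: v = at → LHS [L T^-1], RHS [L T^-1] ✓
Step 3: E = ½ma²t → LHS [L^2 M T^-2], RHS [L^2 M T^-3] ✗

The first dimensional inconsistency appears in step 3: E = ½ma²t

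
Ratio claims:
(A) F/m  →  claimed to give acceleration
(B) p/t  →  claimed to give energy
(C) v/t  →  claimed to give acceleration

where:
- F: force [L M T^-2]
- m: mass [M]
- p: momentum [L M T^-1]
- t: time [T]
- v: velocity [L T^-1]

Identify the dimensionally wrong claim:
(B) p/t does not give energy

(A) F/m: [L T^-2] = acceleration [L T^-2] ✓
(B) p/t: [L M T^-2] ≠ energy [L^2 M T^-2] ✗
(C) v/t: [L T^-2] = acceleration [L T^-2] ✓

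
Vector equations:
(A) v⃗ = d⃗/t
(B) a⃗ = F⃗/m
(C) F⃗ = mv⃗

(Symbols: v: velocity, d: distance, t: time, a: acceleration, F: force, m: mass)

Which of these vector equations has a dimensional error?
(C) F⃗ = mv⃗

(A) v⃗ = d⃗/t: LHS [L T^-1], RHS [L T^-1] ✓ — displacement (vector) divided by time (scalar)
(B) a⃗ = F⃗/m: LHS [L T^-2], RHS [L T^-2] ✓ — force (vector) divided by mass (scalar)
(C) F⃗ = mv⃗: LHS [L M T^-2], RHS [L M T^-1] ✗ — mass times velocity is momentum, not force; should be ma⃗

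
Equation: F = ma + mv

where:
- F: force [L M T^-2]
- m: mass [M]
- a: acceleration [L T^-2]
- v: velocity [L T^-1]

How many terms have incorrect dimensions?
1

LHS F: [L M T^-2]
- ma: [L M T^-2] ✓
- mv: [L M T^-1] ✗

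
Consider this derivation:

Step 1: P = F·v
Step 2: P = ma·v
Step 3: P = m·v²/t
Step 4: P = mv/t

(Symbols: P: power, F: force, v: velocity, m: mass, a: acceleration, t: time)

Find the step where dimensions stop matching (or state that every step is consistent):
Step 4

Step 1: P = F·v → LHS [L^2 M T^-3], RHS [L^2 M T^-3] ✓
Step 2: P = ma·v → LHS [L^2 M T^-3], RHS [L^2 M T^-3] ✓
Step 3: P = m·v²/t → LHS [L^2 M T^-3], RHS [L^2 M T^-3] ✓
Step 4: P = mv/t → LHS [L^2 M T^-3], RHS [L M T^-2] ✗

The first dimensional inconsistency appears in step 4: P = mv/t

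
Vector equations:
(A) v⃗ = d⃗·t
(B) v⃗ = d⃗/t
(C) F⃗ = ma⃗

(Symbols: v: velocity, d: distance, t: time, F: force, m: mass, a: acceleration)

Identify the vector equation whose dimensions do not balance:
(A) v⃗ = d⃗·t

(A) v⃗ = d⃗·t: LHS [L T^-1], RHS [L T] ✗ — velocity is displacement per time; should be d⃗/t
(B) v⃗ = d⃗/t: LHS [L T^-1], RHS [L T^-1] ✓ — displacement (vector) divided by time (scalar)
(C) F⃗ = ma⃗: LHS [L M T^-2], RHS [L M T^-2] ✓ — Force and acceleration are vectors, mass is a scalar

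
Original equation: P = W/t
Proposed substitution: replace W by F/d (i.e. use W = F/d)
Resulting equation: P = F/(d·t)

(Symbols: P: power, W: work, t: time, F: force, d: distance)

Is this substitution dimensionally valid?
No

[W] = [L^2 M T^-2] and [F/d] = [M T^-2]. These differ, so the substitution replaces a quantity by one of different dimensions and the result P = F/(d·t) has LHS [L^2 M T^-3] vs RHS [M T^-3] — inconsistent.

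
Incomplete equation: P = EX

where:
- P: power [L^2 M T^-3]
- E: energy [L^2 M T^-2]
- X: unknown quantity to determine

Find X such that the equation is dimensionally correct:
X = f (inverse time / frequency (1/t)), dimensions [T^-1]

P has dimensions [L^2 M T^-3]; the rest of the RHS (E) has dimensions [L^2 M T^-2].
So X must have dimensions [T^-1] — X = f (inverse time / frequency (1/t)).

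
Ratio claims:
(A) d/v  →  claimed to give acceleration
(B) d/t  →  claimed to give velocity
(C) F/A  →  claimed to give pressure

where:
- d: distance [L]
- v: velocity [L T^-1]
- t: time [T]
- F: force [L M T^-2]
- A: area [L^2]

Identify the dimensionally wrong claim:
(A) d/v does not give acceleration

(A) d/v: [T] ≠ acceleration [L T^-2] ✗
(B) d/t: [L T^-1] = velocity [L T^-1] ✓
(C) F/A: [L^-1 M T^-2] = pressure [L^-1 M T^-2] ✓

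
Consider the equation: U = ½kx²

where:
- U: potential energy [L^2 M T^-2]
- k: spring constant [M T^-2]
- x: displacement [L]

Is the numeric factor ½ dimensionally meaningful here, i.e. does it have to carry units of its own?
No

U has dimensions [L^2 M T^-2] and kx² already has dimensions [L^2 M T^-2], so the equation balances without ½ contributing any dimensions. ½ is a pure (dimensionless) number; changing or removing it would not affect dimensional consistency.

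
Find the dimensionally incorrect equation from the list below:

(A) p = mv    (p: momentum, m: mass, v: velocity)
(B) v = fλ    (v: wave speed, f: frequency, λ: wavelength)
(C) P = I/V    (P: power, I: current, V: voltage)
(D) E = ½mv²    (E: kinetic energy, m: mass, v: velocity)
(C) P = I/V

The equation (C) P = I/V is dimensionally incorrect.

LHS (P): [L^2 M T^-3]
RHS (I/V): [I^2 L^-2 M^-1 T^3] ✗

The dimensions do not match. The other three equations balance.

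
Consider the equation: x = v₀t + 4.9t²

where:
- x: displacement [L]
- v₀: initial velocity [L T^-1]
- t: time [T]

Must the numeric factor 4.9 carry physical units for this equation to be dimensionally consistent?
Yes

x has dimensions [L], while t² alone has dimensions [T^2]. For the equation to balance, the factor 4.9 must carry dimensions [L T^-2] — it is a dimensional constant (a numerical value of a physical quantity with its units suppressed), not a pure number.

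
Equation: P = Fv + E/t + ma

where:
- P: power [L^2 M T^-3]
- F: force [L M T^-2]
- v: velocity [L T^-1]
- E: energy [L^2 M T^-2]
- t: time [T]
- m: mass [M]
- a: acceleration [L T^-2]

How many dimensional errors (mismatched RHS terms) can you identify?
1

LHS P: [L^2 M T^-3]
- Fv: [L^2 M T^-3] ✓
- E/t: [L^2 M T^-3] ✓
- ma: [L M T^-2] ✗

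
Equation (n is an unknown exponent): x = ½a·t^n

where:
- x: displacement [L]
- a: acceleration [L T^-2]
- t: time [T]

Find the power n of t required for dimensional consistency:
n = 2

x has dimensions [L]; t has dimensions [T].
The rest of the RHS has dimensions [L T^-2], so t^n must supply [T^2].
With n = 2: ½a·t^2 has dimensions [L], matching the LHS ✓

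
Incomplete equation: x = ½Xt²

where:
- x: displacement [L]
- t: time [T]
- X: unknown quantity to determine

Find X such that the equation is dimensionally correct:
X = a (acceleration), dimensions [L T^-2]

x has dimensions [L]; the rest of the RHS (½ t²) has dimensions [T^2].
So X must have dimensions [L T^-2] — X = a (acceleration).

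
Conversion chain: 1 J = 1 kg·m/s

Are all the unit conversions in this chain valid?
The chain is incorrect (it contains an error).

Incorrect: Joule is kg·m²/s², not kg·m/s (that is momentum)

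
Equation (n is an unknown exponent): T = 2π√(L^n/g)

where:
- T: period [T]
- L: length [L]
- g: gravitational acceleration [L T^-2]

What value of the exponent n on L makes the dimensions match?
n = 1

T has dimensions [T]; L has dimensions [L].
With n = 1: 2π√(L^1/g) has dimensions [T], matching the LHS ✓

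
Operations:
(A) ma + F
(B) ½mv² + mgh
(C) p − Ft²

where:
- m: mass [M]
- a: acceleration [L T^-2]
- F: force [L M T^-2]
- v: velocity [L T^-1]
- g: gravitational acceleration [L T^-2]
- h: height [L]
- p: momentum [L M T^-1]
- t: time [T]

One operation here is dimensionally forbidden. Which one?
(C) p − Ft²

(A) ma + F: ma [L M T^-2] and F [L M T^-2] — same dimensions ✓
(B) ½mv² + mgh: ½mv² [L^2 M T^-2] and mgh [L^2 M T^-2] — same dimensions ✓
(C) p − Ft²: p [L M T^-1] and Ft² [L M] — different dimensions cannot be added/subtracted ✗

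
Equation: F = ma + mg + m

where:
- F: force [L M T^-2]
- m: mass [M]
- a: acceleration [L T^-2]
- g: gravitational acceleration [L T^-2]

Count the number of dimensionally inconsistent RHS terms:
1

LHS F: [L M T^-2]
- ma: [L M T^-2] ✓
- mg: [L M T^-2] ✓
- m: [M] ✗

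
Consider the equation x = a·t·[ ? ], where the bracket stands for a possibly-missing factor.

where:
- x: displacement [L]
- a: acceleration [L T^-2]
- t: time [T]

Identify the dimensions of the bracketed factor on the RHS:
[T] — time (e.g. t)

x has dimensions [L]; a·t has dimensions [L T^-1].
The bracketed factor must supply [L] / [L T^-1] = [T].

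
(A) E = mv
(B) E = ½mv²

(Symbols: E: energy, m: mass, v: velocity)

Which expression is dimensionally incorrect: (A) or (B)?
(A)

(A) E = mv: LHS [L^2 M T^-2], RHS [L M T^-1] ✗
(B) E = ½mv²: LHS [L^2 M T^-2], RHS [L^2 M T^-2] ✓

Expression (A) E = mv is dimensionally incorrect.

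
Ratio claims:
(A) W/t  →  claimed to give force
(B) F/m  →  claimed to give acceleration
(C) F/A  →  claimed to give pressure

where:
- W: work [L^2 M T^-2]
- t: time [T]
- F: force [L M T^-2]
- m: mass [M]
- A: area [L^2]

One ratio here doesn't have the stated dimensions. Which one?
(A) W/t does not give force

(A) W/t: [L^2 M T^-3] ≠ force [L M T^-2] ✗
(B) F/m: [L T^-2] = acceleration [L T^-2] ✓
(C) F/A: [L^-1 M T^-2] = pressure [L^-1 M T^-2] ✓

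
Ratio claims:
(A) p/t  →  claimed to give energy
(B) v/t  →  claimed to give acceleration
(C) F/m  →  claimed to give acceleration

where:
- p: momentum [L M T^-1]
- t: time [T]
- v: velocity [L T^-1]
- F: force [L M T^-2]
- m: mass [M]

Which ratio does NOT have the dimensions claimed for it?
(A) p/t does not give energy

(A) p/t: [L M T^-2] ≠ energy [L^2 M T^-2] ✗
(B) v/t: [L T^-2] = acceleration [L T^-2] ✓
(C) F/m: [L T^-2] = acceleration [L T^-2] ✓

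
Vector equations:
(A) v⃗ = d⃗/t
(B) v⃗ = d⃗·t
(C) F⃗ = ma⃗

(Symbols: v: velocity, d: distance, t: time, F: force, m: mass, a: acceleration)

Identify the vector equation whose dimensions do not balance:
(B) v⃗ = d⃗·t

(A) v⃗ = d⃗/t: LHS [L T^-1], RHS [L T^-1] ✓ — displacement (vector) divided by time (scalar)
(B) v⃗ = d⃗·t: LHS [L T^-1], RHS [L T] ✗ — velocity is displacement per time; should be d⃗/t
(C) F⃗ = ma⃗: LHS [L M T^-2], RHS [L M T^-2] ✓ — Force and acceleration are vectors, mass is a scalar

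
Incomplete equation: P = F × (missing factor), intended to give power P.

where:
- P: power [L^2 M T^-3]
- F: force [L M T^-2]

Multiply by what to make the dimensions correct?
v (velocity), dimensions [L T^-1]

P has dimensions [L^2 M T^-3] and F has dimensions [L M T^-2].
The missing factor must have dimensions [L^2 M T^-3] / [L M T^-2] = [L T^-1], i.e. velocity (v).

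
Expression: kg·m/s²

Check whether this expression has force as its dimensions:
Yes

The expression kg·m/s² has dimensions [L M T^-2], which is exactly force [L M T^-2].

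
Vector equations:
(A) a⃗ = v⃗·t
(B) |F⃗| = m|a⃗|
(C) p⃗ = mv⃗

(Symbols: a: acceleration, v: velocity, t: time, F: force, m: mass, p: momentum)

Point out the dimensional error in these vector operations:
(A) a⃗ = v⃗·t

(A) a⃗ = v⃗·t: LHS [L T^-2], RHS [L] ✗ — acceleration is velocity per time; should be v⃗/t
(B) |F⃗| = m|a⃗|: LHS [L M T^-2], RHS [L M T^-2] ✓ — magnitudes of vectors are scalars
(C) p⃗ = mv⃗: LHS [L M T^-1], RHS [L M T^-1] ✓ — mass (scalar) times velocity (vector)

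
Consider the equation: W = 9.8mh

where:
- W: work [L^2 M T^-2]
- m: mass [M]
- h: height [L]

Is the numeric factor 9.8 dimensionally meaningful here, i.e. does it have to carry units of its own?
Yes

W has dimensions [L^2 M T^-2], while mh alone has dimensions [L M]. For the equation to balance, the factor 9.8 must carry dimensions [L T^-2] — it is a dimensional constant (a numerical value of a physical quantity with its units suppressed), not a pure number.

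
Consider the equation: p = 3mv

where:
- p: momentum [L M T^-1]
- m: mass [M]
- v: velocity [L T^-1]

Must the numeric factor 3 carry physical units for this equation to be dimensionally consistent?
No

p has dimensions [L M T^-1] and mv already has dimensions [L M T^-1], so the equation balances without 3 contributing any dimensions. 3 is a pure (dimensionless) number; changing or removing it would not affect dimensional consistency.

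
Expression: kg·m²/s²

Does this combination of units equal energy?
Yes

The expression kg·m²/s² has dimensions [L^2 M T^-2], which is exactly energy [L^2 M T^-2].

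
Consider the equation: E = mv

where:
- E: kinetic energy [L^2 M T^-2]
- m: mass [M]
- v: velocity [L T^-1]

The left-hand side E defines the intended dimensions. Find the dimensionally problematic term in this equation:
The right-hand side term mv

E has dimensions [L^2 M T^-2], but mv has dimensions [L M T^-1], so the term mv is dimensionally wrong for E.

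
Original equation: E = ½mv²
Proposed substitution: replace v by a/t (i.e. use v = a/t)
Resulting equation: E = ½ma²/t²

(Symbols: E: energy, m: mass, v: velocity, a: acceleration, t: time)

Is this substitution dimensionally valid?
No

[v] = [L T^-1] and [a/t] = [L T^-3]. These differ, so the substitution replaces a quantity by one of different dimensions and the result E = ½ma²/t² has LHS [L^2 M T^-2] vs RHS [L^2 M T^-6] — inconsistent.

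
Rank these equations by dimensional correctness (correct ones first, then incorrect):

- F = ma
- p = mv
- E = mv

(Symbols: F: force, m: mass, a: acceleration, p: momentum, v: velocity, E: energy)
Dimensionally correct: F = ma, p = mv
Dimensionally incorrect: E = mv
Ordered (correct first, then incorrect): F = ma, p = mv, E = mv

- F = ma: LHS [L M T^-2], RHS [L M T^-2] → correct ✓
- p = mv: LHS [L M T^-1], RHS [L M T^-1] → correct ✓
- E = mv: LHS [L^2 M T^-2], RHS [L M T^-1] → incorrect ✗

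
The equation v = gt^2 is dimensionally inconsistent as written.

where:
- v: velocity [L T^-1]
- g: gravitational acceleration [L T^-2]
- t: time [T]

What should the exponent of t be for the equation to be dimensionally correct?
The exponent of t should be 1: v = gt

The LHS v has dimensions [L T^-1]; t has dimensions [T].
As written, the RHS gt^2 (exponent 2 on t) has dimensions [L], which does not match.
With exponent 1, the RHS gt has dimensions [L T^-1], matching the LHS.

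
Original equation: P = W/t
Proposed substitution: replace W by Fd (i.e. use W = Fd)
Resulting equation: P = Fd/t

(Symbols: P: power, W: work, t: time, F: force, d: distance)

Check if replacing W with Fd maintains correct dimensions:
Yes

[W] = [L^2 M T^-2] and [Fd] = [L^2 M T^-2]. These match, so the substitution replaces a quantity by one of the same dimensions and the result P = Fd/t has LHS [L^2 M T^-3] vs RHS [L^2 M T^-3] — still consistent.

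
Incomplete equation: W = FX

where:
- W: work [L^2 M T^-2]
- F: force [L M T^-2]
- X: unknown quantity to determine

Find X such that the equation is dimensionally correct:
X = d (distance), dimensions [L]

W has dimensions [L^2 M T^-2]; the rest of the RHS (F) has dimensions [L M T^-2].
So X must have dimensions [L] — X = d (distance).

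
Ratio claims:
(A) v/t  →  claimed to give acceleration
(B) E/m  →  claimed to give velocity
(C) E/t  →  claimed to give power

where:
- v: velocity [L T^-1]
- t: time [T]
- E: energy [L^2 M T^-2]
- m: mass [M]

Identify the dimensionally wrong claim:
(B) E/m does not give velocity

(A) v/t: [L T^-2] = acceleration [L T^-2] ✓
(B) E/m: [L^2 T^-2] ≠ velocity [L T^-1] ✗
(C) E/t: [L^2 M T^-3] = power [L^2 M T^-3] ✓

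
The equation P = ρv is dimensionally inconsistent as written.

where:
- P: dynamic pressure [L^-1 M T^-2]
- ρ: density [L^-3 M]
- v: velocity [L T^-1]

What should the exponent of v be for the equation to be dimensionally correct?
The exponent of v should be 2: P = ρv^2

The LHS P has dimensions [L^-1 M T^-2]; v has dimensions [L T^-1].
As written, the RHS ρv (exponent 1 on v) has dimensions [L^-2 M T^-1], which does not match.
With exponent 2, the RHS ρv^2 has dimensions [L^-1 M T^-2], matching the LHS.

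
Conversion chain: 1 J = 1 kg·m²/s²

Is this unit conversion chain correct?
The chain is correct (no errors).

Correct: Joule is defined as kg·m²/s²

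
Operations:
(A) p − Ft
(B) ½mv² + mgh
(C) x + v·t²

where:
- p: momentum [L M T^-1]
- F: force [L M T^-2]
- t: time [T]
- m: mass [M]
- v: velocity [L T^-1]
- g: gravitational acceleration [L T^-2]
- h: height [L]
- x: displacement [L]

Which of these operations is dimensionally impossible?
(C) x + v·t²

(A) p − Ft: p [L M T^-1] and Ft [L M T^-1] — same dimensions ✓
(B) ½mv² + mgh: ½mv² [L^2 M T^-2] and mgh [L^2 M T^-2] — same dimensions ✓
(C) x + v·t²: x [L] and v·t² [L T] — different dimensions cannot be added/subtracted ✗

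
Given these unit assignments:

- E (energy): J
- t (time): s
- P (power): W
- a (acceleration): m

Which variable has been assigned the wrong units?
a

The variable a (acceleration) should have units m/s², not m.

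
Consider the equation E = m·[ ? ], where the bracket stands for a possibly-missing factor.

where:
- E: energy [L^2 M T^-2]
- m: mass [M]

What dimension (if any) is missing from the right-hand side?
[L^2 T^-2] — velocity squared (e.g. v²)

E has dimensions [L^2 M T^-2]; m has dimensions [M].
The bracketed factor must supply [L^2 M T^-2] / [M] = [L^2 T^-2].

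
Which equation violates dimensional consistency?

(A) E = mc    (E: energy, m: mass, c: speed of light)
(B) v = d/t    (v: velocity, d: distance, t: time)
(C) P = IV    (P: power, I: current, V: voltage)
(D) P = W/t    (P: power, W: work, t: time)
(A) E = mc

The equation (A) E = mc is dimensionally incorrect.

LHS (E): [L^2 M T^-2]
RHS (mc): [L M T^-1] ✗

The dimensions do not match. The other three equations balance.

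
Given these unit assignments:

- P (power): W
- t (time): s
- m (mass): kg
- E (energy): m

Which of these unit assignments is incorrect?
E

The variable E (energy) should have units J, not m.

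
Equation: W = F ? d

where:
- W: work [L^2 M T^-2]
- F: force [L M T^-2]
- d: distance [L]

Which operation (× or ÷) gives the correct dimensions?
multiplication (×): W = F × d

W [L^2 M T^-2]; F [L M T^-2]; d [L].
F × d → [L^2 M T^-2] ✓
F ÷ d → [M T^-2] ✗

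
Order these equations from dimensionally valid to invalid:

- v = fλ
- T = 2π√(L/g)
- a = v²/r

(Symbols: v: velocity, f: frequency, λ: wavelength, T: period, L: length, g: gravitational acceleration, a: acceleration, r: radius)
Dimensionally correct: v = fλ, T = 2π√(L/g), a = v²/r
Dimensionally incorrect: none
Ordered (correct first, then incorrect): v = fλ, T = 2π√(L/g), a = v²/r

- v = fλ: LHS [L T^-1], RHS [L T^-1] → correct ✓
- T = 2π√(L/g): LHS [T], RHS [T] → correct ✓
- a = v²/r: LHS [L T^-2], RHS [L T^-2] → correct ✓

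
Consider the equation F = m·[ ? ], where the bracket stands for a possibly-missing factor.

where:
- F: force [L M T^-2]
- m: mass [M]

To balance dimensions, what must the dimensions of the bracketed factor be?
[L T^-2] — acceleration (e.g. a)

F has dimensions [L M T^-2]; m has dimensions [M].
The bracketed factor must supply [L M T^-2] / [M] = [L T^-2].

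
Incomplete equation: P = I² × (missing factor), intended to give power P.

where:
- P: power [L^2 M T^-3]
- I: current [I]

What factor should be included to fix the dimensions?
R (resistance), dimensions [I^-2 L^2 M T^-3]

P has dimensions [L^2 M T^-3] and I² has dimensions [I^2].
The missing factor must have dimensions [L^2 M T^-3] / [I^2] = [I^-2 L^2 M T^-3], i.e. resistance (R).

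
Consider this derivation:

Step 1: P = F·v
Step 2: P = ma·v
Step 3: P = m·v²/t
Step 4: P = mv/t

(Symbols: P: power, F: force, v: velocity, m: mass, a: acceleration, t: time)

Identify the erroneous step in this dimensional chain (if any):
Step 4

Step 1: P = F·v → LHS [L^2 M T^-3], RHS [L^2 M T^-3] ✓
Step 2: P = ma·v → LHS [L^2 M T^-3], RHS [L^2 M T^-3] ✓
Step 3: P = m·v²/t → LHS [L^2 M T^-3], RHS [L^2 M T^-3] ✓
Step 4: P = mv/t → LHS [L^2 M T^-3], RHS [L M T^-2] ✗

The first dimensional inconsistency appears in step 4: P = mv/t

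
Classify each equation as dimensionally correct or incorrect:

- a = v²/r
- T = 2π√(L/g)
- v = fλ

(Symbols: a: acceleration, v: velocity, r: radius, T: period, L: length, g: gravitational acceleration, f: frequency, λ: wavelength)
Dimensionally correct: a = v²/r, T = 2π√(L/g), v = fλ
Dimensionally incorrect: none
Ordered (correct first, then incorrect): a = v²/r, T = 2π√(L/g), v = fλ

- a = v²/r: LHS [L T^-2], RHS [L T^-2] → correct ✓
- T = 2π√(L/g): LHS [T], RHS [T] → correct ✓
- v = fλ: LHS [L T^-1], RHS [L T^-1] → correct ✓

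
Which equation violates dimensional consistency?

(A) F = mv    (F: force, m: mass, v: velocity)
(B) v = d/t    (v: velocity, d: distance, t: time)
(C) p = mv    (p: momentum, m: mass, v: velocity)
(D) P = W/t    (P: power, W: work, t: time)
(A) F = mv

The equation (A) F = mv is dimensionally incorrect.

LHS (F): [L M T^-2]
RHS (mv): [L M T^-1] ✗

The dimensions do not match. The other three equations balance.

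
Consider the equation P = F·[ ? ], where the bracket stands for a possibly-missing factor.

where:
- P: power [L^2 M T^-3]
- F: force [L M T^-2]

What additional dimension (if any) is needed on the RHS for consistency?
[L T^-1] — velocity (e.g. v)

P has dimensions [L^2 M T^-3]; F has dimensions [L M T^-2].
The bracketed factor must supply [L^2 M T^-3] / [L M T^-2] = [L T^-1].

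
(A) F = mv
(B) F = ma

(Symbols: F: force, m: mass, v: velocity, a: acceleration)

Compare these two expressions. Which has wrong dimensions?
(A)

(A) F = mv: LHS [L M T^-2], RHS [L M T^-1] ✗
(B) F = ma: LHS [L M T^-2], RHS [L M T^-2] ✓

Expression (A) F = mv is dimensionally incorrect.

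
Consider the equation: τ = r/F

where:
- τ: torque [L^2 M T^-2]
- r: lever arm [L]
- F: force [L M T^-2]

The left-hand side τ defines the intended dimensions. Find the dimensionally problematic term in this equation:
The right-hand side term r/F

τ has dimensions [L^2 M T^-2], but r/F has dimensions [M^-1 T^2], so the term r/F is dimensionally wrong for τ.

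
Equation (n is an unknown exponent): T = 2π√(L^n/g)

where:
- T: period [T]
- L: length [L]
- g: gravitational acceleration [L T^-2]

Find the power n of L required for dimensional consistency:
n = 1

T has dimensions [T]; L has dimensions [L].
With n = 1: 2π√(L^1/g) has dimensions [T], matching the LHS ✓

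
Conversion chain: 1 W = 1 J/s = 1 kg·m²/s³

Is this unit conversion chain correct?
The chain is correct (no errors).

Correct: Watt is Joule per second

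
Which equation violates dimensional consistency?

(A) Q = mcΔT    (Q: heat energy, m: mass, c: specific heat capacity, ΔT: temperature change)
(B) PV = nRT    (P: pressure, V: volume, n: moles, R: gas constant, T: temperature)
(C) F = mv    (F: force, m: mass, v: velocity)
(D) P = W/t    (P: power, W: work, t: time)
(C) F = mv

The equation (C) F = mv is dimensionally incorrect.

LHS (F): [L M T^-2]
RHS (mv): [L M T^-1] ✗

The dimensions do not match. The other three equations balance.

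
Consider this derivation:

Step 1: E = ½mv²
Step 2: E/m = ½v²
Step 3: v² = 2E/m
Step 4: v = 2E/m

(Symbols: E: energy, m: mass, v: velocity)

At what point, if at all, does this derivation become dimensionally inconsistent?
Step 4

Step 1: E = ½mv² → LHS [L^2 M T^-2], RHS [L^2 M T^-2] ✓
Step 2: E/m = ½v² → LHS [L^2 T^-2], RHS [L^2 T^-2] ✓
Step 3: v² = 2E/m → LHS [L^2 T^-2], RHS [L^2 T^-2] ✓
Step 4: v = 2E/m → LHS [L T^-1], RHS [L^2 T^-2] ✗

The first dimensional inconsistency appears in step 4: v = 2E/m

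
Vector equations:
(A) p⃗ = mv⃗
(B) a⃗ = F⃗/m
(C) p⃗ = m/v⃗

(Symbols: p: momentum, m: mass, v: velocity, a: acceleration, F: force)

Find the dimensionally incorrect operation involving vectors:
(C) p⃗ = m/v⃗

(A) p⃗ = mv⃗: LHS [L M T^-1], RHS [L M T^-1] ✓ — mass (scalar) times velocity (vector)
(B) a⃗ = F⃗/m: LHS [L T^-2], RHS [L T^-2] ✓ — force (vector) divided by mass (scalar)
(C) p⃗ = m/v⃗: LHS [L M T^-1], RHS [L^-1 M T] ✗ — momentum is mass times velocity; should be mv⃗ (and division by a vector is undefined)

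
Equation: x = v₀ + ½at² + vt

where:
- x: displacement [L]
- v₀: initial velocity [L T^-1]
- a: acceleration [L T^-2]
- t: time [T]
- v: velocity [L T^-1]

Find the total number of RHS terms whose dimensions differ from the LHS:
1

LHS x: [L]
- v₀: [L T^-1] ✗
- ½at²: [L] ✓
- vt: [L] ✓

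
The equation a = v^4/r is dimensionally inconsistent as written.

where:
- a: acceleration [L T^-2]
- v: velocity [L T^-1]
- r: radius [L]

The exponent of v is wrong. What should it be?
The exponent of v should be 2: a = v^2/r

The LHS a has dimensions [L T^-2]; v has dimensions [L T^-1].
As written, the RHS v^4/r (exponent 4 on v) has dimensions [L^3 T^-4], which does not match.
With exponent 2, the RHS v^2/r has dimensions [L T^-2], matching the LHS.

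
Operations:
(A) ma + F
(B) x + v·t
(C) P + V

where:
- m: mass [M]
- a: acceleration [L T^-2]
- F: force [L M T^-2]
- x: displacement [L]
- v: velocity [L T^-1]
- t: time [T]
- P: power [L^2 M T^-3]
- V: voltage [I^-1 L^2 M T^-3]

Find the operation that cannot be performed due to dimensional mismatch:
(C) P + V

(A) ma + F: ma [L M T^-2] and F [L M T^-2] — same dimensions ✓
(B) x + v·t: x [L] and v·t [L] — same dimensions ✓
(C) P + V: P [L^2 M T^-3] and V [I^-1 L^2 M T^-3] — different dimensions cannot be added/subtracted ✗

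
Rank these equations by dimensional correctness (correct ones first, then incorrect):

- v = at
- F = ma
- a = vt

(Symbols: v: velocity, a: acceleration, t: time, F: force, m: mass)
Dimensionally correct: v = at, F = ma
Dimensionally incorrect: a = vt
Ordered (correct first, then incorrect): v = at, F = ma, a = vt

- v = at: LHS [L T^-1], RHS [L T^-1] → correct ✓
- F = ma: LHS [L M T^-2], RHS [L M T^-2] → correct ✓
- a = vt: LHS [L T^-2], RHS [L] → incorrect ✗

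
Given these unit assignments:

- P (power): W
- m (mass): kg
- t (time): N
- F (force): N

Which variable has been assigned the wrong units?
t

The variable t (time) should have units s, not N.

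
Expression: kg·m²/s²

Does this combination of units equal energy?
Yes

The expression kg·m²/s² has dimensions [L^2 M T^-2], which is exactly energy [L^2 M T^-2].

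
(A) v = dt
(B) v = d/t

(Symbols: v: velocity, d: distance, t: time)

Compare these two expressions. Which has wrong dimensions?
(A)

(A) v = dt: LHS [L T^-1], RHS [L T] ✗
(B) v = d/t: LHS [L T^-1], RHS [L T^-1] ✓

Expression (A) v = dt is dimensionally incorrect.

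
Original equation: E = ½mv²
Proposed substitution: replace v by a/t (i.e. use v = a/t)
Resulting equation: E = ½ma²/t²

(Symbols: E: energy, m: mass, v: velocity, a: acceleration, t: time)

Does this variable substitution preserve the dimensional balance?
No

[v] = [L T^-1] and [a/t] = [L T^-3]. These differ, so the substitution replaces a quantity by one of different dimensions and the result E = ½ma²/t² has LHS [L^2 M T^-2] vs RHS [L^2 M T^-6] — inconsistent.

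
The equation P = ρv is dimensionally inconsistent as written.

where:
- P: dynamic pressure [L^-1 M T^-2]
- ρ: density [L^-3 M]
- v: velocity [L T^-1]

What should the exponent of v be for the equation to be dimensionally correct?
The exponent of v should be 2: P = ρv^2

The LHS P has dimensions [L^-1 M T^-2]; v has dimensions [L T^-1].
As written, the RHS ρv (exponent 1 on v) has dimensions [L^-2 M T^-1], which does not match.
With exponent 2, the RHS ρv^2 has dimensions [L^-1 M T^-2], matching the LHS.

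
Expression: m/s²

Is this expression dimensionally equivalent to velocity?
No

The expression m/s² has dimensions [L T^-2], but velocity has dimensions [L T^-1].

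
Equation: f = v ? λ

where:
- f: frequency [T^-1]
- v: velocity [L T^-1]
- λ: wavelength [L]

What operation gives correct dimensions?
division (÷): f = v ÷ λ

f [T^-1]; v [L T^-1]; λ [L].
v × λ → [L^2 T^-1] ✗
v ÷ λ → [T^-1] ✓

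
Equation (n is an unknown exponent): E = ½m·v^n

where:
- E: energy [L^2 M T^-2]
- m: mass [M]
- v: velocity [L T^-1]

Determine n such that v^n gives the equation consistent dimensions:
n = 2

E has dimensions [L^2 M T^-2]; v has dimensions [L T^-1].
The rest of the RHS has dimensions [M], so v^n must supply [L^2 T^-2].
With n = 2: ½m·v^2 has dimensions [L^2 M T^-2], matching the LHS ✓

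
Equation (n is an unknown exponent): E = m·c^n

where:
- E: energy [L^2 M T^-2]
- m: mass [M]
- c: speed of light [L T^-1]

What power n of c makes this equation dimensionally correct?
n = 2

E has dimensions [L^2 M T^-2]; c has dimensions [L T^-1].
The rest of the RHS has dimensions [M], so c^n must supply [L^2 T^-2].
With n = 2: m·c^2 has dimensions [L^2 M T^-2], matching the LHS ✓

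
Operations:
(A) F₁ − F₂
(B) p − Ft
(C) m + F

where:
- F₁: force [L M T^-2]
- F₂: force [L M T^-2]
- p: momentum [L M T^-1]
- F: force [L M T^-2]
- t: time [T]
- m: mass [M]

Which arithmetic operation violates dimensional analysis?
(C) m + F

(A) F₁ − F₂: F₁ [L M T^-2] and F₂ [L M T^-2] — same dimensions ✓
(B) p − Ft: p [L M T^-1] and Ft [L M T^-1] — same dimensions ✓
(C) m + F: m [M] and F [L M T^-2] — different dimensions cannot be added/subtracted ✗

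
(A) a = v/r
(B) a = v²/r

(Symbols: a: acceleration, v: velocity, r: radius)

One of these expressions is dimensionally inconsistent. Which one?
(A)

(A) a = v/r: LHS [L T^-2], RHS [T^-1] ✗
(B) a = v²/r: LHS [L T^-2], RHS [L T^-2] ✓

Expression (A) a = v/r is dimensionally incorrect.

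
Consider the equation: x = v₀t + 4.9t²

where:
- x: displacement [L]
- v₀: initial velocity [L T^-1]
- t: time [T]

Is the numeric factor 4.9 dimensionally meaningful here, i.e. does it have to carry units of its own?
Yes

x has dimensions [L], while t² alone has dimensions [T^2]. For the equation to balance, the factor 4.9 must carry dimensions [L T^-2] — it is a dimensional constant (a numerical value of a physical quantity with its units suppressed), not a pure number.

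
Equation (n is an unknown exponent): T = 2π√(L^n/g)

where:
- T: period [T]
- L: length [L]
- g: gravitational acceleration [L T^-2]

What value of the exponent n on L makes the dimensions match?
n = 1

T has dimensions [T]; L has dimensions [L].
With n = 1: 2π√(L^1/g) has dimensions [T], matching the LHS ✓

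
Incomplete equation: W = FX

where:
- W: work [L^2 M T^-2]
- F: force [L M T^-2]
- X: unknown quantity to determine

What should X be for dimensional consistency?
X = d (distance), dimensions [L]

W has dimensions [L^2 M T^-2]; the rest of the RHS (F) has dimensions [L M T^-2].
So X must have dimensions [L] — X = d (distance).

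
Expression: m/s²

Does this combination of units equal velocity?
No

The expression m/s² has dimensions [L T^-2], but velocity has dimensions [L T^-1].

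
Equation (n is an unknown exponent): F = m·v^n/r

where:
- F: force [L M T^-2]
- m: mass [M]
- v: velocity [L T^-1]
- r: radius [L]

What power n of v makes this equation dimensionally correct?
n = 2

F has dimensions [L M T^-2]; v has dimensions [L T^-1].
The rest of the RHS has dimensions [L^-1 M], so v^n must supply [L^2 T^-2].
With n = 2: m·v^2/r has dimensions [L M T^-2], matching the LHS ✓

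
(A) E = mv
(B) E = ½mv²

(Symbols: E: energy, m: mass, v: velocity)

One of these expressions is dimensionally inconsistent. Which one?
(A)

(A) E = mv: LHS [L^2 M T^-2], RHS [L M T^-1] ✗
(B) E = ½mv²: LHS [L^2 M T^-2], RHS [L^2 M T^-2] ✓

Expression (A) E = mv is dimensionally incorrect.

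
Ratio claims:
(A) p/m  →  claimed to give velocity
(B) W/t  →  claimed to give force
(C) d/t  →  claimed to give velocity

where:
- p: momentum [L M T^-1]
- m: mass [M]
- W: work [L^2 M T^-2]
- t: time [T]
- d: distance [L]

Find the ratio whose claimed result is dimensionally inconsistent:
(B) W/t does not give force

(A) p/m: [L T^-1] = velocity [L T^-1] ✓
(B) W/t: [L^2 M T^-3] ≠ force [L M T^-2] ✗
(C) d/t: [L T^-1] = velocity [L T^-1] ✓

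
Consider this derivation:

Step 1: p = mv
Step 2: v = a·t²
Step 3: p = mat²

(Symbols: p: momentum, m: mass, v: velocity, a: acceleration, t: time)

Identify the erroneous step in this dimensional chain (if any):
Step 2

Step 1: p = mv → LHS [L M T^-1], RHS [L M T^-1] ✓
Step 2: v = a·t² → LHS [L T^-1], RHS [L] ✗

The first dimensional inconsistency appears in step 2: v = a·t²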